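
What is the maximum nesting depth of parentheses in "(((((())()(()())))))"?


Input: "(((((())()(()())))))"
Tracking depth:
  Position 0 '(': depth becomes 1
  Position 1 '(': depth becomes 2
  Position 2 '(': depth becomes 3
  Position 3 '(': depth becomes 4
  Position 4 '(': depth becomes 5
  Position 5 '(': depth becomes 6
  Position 6 ')': depth becomes 5
  Position 7 ')': depth becomes 4
  Position 8 '(': depth becomes 5
  Position 9 ')': depth becomes 4
  Position 10 '(': depth becomes 5
  Position 11 '(': depth becomes 6
  Position 12 ')': depth becomes 5
  Position 13 '(': depth becomes 6
  Position 14 ')': depth becomes 5
  Position 15 ')': depth becomes 4
  Position 16 ')': depth becomes 3
  Position 17 ')': depth becomes 2
  Position 18 ')': depth becomes 1
  Position 19 ')': depth becomes 0
Maximum depth reached: 6

6


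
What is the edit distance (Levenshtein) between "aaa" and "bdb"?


Computing edit distance: "aaa" -> "bdb"
DP table:
           b    d    b
      0    1    2    3
  a   1    1    2    3
  a   2    2    2    3
  a   3    3    3    3
Edit distance = dp[3][3] = 3

3


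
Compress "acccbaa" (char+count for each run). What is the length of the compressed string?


Input: acccbaa
Runs:
  'a' x 1 => "a1"
  'c' x 3 => "c3"
  'b' x 1 => "b1"
  'a' x 2 => "a2"
Compressed: "a1c3b1a2"
Compressed length: 8

8


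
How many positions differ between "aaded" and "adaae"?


Comparing "aaded" and "adaae" position by position:
  Position 0: 'a' vs 'a' => same
  Position 1: 'a' vs 'd' => DIFFER
  Position 2: 'd' vs 'a' => DIFFER
  Position 3: 'e' vs 'a' => DIFFER
  Position 4: 'd' vs 'e' => DIFFER
Positions that differ: 4

4


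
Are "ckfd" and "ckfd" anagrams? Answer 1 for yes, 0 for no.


Strings: "ckfd", "ckfd"
Sorted first:  cdfk
Sorted second: cdfk
Sorted forms match => anagrams

1


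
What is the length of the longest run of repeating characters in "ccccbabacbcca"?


Input: "ccccbabacbcca"
Scanning for longest run:
  Position 1 ('c'): continues run of 'c', length=2
  Position 2 ('c'): continues run of 'c', length=3
  Position 3 ('c'): continues run of 'c', length=4
  Position 4 ('b'): new char, reset run to 1
  Position 5 ('a'): new char, reset run to 1
  Position 6 ('b'): new char, reset run to 1
  Position 7 ('a'): new char, reset run to 1
  Position 8 ('c'): new char, reset run to 1
  Position 9 ('b'): new char, reset run to 1
  Position 10 ('c'): new char, reset run to 1
  Position 11 ('c'): continues run of 'c', length=2
  Position 12 ('a'): new char, reset run to 1
Longest run: 'c' with length 4

4


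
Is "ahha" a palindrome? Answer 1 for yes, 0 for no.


Input: ahha
Reversed: ahha
  Compare pos 0 ('a') with pos 3 ('a'): match
  Compare pos 1 ('h') with pos 2 ('h'): match
Result: palindrome

1


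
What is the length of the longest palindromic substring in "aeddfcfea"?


Input: "aeddfcfea"
Checking substrings for palindromes:
  [4:7] "fcf" (len 3) => palindrome
  [2:4] "dd" (len 2) => palindrome
Longest palindromic substring: "fcf" with length 3

3


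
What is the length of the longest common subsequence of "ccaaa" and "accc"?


LCS of "ccaaa" and "accc"
DP table:
           a    c    c    c
      0    0    0    0    0
  c   0    0    1    1    1
  c   0    0    1    2    2
  a   0    1    1    2    2
  a   0    1    1    2    2
  a   0    1    1    2    2
LCS length = dp[5][4] = 2

2


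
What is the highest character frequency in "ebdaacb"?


Input: ebdaacb
Character counts:
  'a': 2
  'b': 2
  'c': 1
  'd': 1
  'e': 1
Maximum frequency: 2

2


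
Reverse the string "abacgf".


Input: abacgf
Reading characters right to left:
  Position 5: 'f'
  Position 4: 'g'
  Position 3: 'c'
  Position 2: 'a'
  Position 1: 'b'
  Position 0: 'a'
Reversed: fgcaba

fgcaba


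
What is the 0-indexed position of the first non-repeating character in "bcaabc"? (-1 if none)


Input: bcaabc
Character frequencies:
  'a': 2
  'b': 2
  'c': 2
Scanning left to right for freq == 1:
  Position 0 ('b'): freq=2, skip
  Position 1 ('c'): freq=2, skip
  Position 2 ('a'): freq=2, skip
  Position 3 ('a'): freq=2, skip
  Position 4 ('b'): freq=2, skip
  Position 5 ('c'): freq=2, skip
  No unique character found => answer = -1

-1


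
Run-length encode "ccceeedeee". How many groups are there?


Input: ccceeedeee
Scanning for consecutive runs:
  Group 1: 'c' x 3 (positions 0-2)
  Group 2: 'e' x 3 (positions 3-5)
  Group 3: 'd' x 1 (positions 6-6)
  Group 4: 'e' x 3 (positions 7-9)
Total groups: 4

4


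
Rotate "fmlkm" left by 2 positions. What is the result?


Input: "fmlkm", rotate left by 2
First 2 characters: "fm"
Remaining characters: "lkm"
Concatenate remaining + first: "lkm" + "fm" = "lkmfm"

lkmfm


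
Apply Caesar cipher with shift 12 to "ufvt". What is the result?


Caesar cipher: shift "ufvt" by 12
  'u' (pos 20) + 12 = pos 6 = 'g'
  'f' (pos 5) + 12 = pos 17 = 'r'
  'v' (pos 21) + 12 = pos 7 = 'h'
  't' (pos 19) + 12 = pos 5 = 'f'
Result: grhf

grhf


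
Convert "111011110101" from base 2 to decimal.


Input: "111011110101" in base 2
Positional expansion:
  Digit '1' (value 1) x 2^11 = 2048
  Digit '1' (value 1) x 2^10 = 1024
  Digit '1' (value 1) x 2^9 = 512
  Digit '0' (value 0) x 2^8 = 0
  Digit '1' (value 1) x 2^7 = 128
  Digit '1' (value 1) x 2^6 = 64
  Digit '1' (value 1) x 2^5 = 32
  Digit '1' (value 1) x 2^4 = 16
  Digit '0' (value 0) x 2^3 = 0
  Digit '1' (value 1) x 2^2 = 4
  Digit '0' (value 0) x 2^1 = 0
  Digit '1' (value 1) x 2^0 = 1
Sum = 3829

3829


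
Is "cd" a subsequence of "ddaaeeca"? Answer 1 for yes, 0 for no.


Check if "cd" is a subsequence of "ddaaeeca"
Greedy scan:
  Position 0 ('d'): no match needed
  Position 1 ('d'): no match needed
  Position 2 ('a'): no match needed
  Position 3 ('a'): no match needed
  Position 4 ('e'): no match needed
  Position 5 ('e'): no match needed
  Position 6 ('c'): matches sub[0] = 'c'
  Position 7 ('a'): no match needed
Only matched 1/2 characters => not a subsequence

0


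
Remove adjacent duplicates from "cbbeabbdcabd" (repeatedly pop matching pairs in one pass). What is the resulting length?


Input: cbbeabbdcabd
Stack-based adjacent duplicate removal:
  Read 'c': push. Stack: c
  Read 'b': push. Stack: cb
  Read 'b': matches stack top 'b' => pop. Stack: c
  Read 'e': push. Stack: ce
  Read 'a': push. Stack: cea
  Read 'b': push. Stack: ceab
  Read 'b': matches stack top 'b' => pop. Stack: cea
  Read 'd': push. Stack: cead
  Read 'c': push. Stack: ceadc
  Read 'a': push. Stack: ceadca
  Read 'b': push. Stack: ceadcab
  Read 'd': push. Stack: ceadcabd
Final stack: "ceadcabd" (length 8)

8


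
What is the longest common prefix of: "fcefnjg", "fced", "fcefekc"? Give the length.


Words: fcefnjg, fced, fcefekc
  Position 0: all 'f' => match
  Position 1: all 'c' => match
  Position 2: all 'e' => match
  Position 3: ('f', 'd', 'f') => mismatch, stop
LCP = "fce" (length 3)

3


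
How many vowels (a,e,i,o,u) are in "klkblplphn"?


Input: klkblplphn
Checking each character:
  'k' at position 0: consonant
  'l' at position 1: consonant
  'k' at position 2: consonant
  'b' at position 3: consonant
  'l' at position 4: consonant
  'p' at position 5: consonant
  'l' at position 6: consonant
  'p' at position 7: consonant
  'h' at position 8: consonant
  'n' at position 9: consonant
Total vowels: 0

0


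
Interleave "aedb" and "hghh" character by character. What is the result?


Interleaving "aedb" and "hghh":
  Position 0: 'a' from first, 'h' from second => "ah"
  Position 1: 'e' from first, 'g' from second => "eg"
  Position 2: 'd' from first, 'h' from second => "dh"
  Position 3: 'b' from first, 'h' from second => "bh"
Result: ahegdhbh

ahegdhbh


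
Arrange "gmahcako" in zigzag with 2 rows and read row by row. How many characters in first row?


Zigzag "gmahcako" into 2 rows:
Placing characters:
  'g' => row 0
  'm' => row 1
  'a' => row 0
  'h' => row 1
  'c' => row 0
  'a' => row 1
  'k' => row 0
  'o' => row 1
Rows:
  Row 0: "gack"
  Row 1: "mhao"
First row length: 4

4


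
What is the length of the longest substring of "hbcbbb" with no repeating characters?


Input: "hbcbbb"
Sliding window (track last position of each char):
  Position 0 ('h'): window [0,0] length 1 -- new best
  Position 1 ('b'): window [0,1] length 2 -- new best
  Position 2 ('c'): window [0,2] length 3 -- new best
  Position 3 ('b'): repeat (last at 1), move window start to 2
  Position 3 ('b'): window [2,3] length 2
  Position 4 ('b'): repeat (last at 3), move window start to 4
  Position 4 ('b'): window [4,4] length 1
  Position 5 ('b'): repeat (last at 4), move window start to 5
  Position 5 ('b'): window [5,5] length 1
Longest substring with no repeats: "hbc" with length 3

3


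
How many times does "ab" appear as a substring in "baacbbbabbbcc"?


Searching for "ab" in "baacbbbabbbcc"
Scanning each position:
  Position 0: "ba" => no
  Position 1: "aa" => no
  Position 2: "ac" => no
  Position 3: "cb" => no
  Position 4: "bb" => no
  Position 5: "bb" => no
  Position 6: "ba" => no
  Position 7: "ab" => MATCH
  Position 8: "bb" => no
  Position 9: "bb" => no
  Position 10: "bc" => no
  Position 11: "cc" => no
Total occurrences: 1

1


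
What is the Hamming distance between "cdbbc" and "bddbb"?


Comparing "cdbbc" and "bddbb" position by position:
  Position 0: 'c' vs 'b' => differ
  Position 1: 'd' vs 'd' => same
  Position 2: 'b' vs 'd' => differ
  Position 3: 'b' vs 'b' => same
  Position 4: 'c' vs 'b' => differ
Total differences (Hamming distance): 3

3


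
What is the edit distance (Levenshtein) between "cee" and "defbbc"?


Computing edit distance: "cee" -> "defbbc"
DP table:
           d    e    f    b    b    c
      0    1    2    3    4    5    6
  c   1    1    2    3    4    5    5
  e   2    2    1    2    3    4    5
  e   3    3    2    2    3    4    5
Edit distance = dp[3][6] = 5

5


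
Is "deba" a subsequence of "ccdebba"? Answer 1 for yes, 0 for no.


Check if "deba" is a subsequence of "ccdebba"
Greedy scan:
  Position 0 ('c'): no match needed
  Position 1 ('c'): no match needed
  Position 2 ('d'): matches sub[0] = 'd'
  Position 3 ('e'): matches sub[1] = 'e'
  Position 4 ('b'): matches sub[2] = 'b'
  Position 5 ('b'): no match needed
  Position 6 ('a'): matches sub[3] = 'a'
All 4 characters matched => is a subsequence

1


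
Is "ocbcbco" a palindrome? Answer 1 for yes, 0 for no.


Input: ocbcbco
Reversed: ocbcbco
  Compare pos 0 ('o') with pos 6 ('o'): match
  Compare pos 1 ('c') with pos 5 ('c'): match
  Compare pos 2 ('b') with pos 4 ('b'): match
Result: palindrome

1


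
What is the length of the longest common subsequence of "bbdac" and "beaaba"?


LCS of "bbdac" and "beaaba"
DP table:
           b    e    a    a    b    a
      0    0    0    0    0    0    0
  b   0    1    1    1    1    1    1
  b   0    1    1    1    1    2    2
  d   0    1    1    1    1    2    2
  a   0    1    1    2    2    2    3
  c   0    1    1    2    2    2    3
LCS length = dp[5][6] = 3

3


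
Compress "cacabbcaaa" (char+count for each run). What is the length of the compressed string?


Input: cacabbcaaa
Runs:
  'c' x 1 => "c1"
  'a' x 1 => "a1"
  'c' x 1 => "c1"
  'a' x 1 => "a1"
  'b' x 2 => "b2"
  'c' x 1 => "c1"
  'a' x 3 => "a3"
Compressed: "c1a1c1a1b2c1a3"
Compressed length: 14

14


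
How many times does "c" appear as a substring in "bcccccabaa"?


Searching for "c" in "bcccccabaa"
Scanning each position:
  Position 0: "b" => no
  Position 1: "c" => MATCH
  Position 2: "c" => MATCH
  Position 3: "c" => MATCH
  Position 4: "c" => MATCH
  Position 5: "c" => MATCH
  Position 6: "a" => no
  Position 7: "b" => no
  Position 8: "a" => no
  Position 9: "a" => no
Total occurrences: 5

5


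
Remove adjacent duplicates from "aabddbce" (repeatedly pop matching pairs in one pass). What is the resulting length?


Input: aabddbce
Stack-based adjacent duplicate removal:
  Read 'a': push. Stack: a
  Read 'a': matches stack top 'a' => pop. Stack: (empty)
  Read 'b': push. Stack: b
  Read 'd': push. Stack: bd
  Read 'd': matches stack top 'd' => pop. Stack: b
  Read 'b': matches stack top 'b' => pop. Stack: (empty)
  Read 'c': push. Stack: c
  Read 'e': push. Stack: ce
Final stack: "ce" (length 2)

2


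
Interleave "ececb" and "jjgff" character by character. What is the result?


Interleaving "ececb" and "jjgff":
  Position 0: 'e' from first, 'j' from second => "ej"
  Position 1: 'c' from first, 'j' from second => "cj"
  Position 2: 'e' from first, 'g' from second => "eg"
  Position 3: 'c' from first, 'f' from second => "cf"
  Position 4: 'b' from first, 'f' from second => "bf"
Result: ejcjegcfbf

ejcjegcfbf


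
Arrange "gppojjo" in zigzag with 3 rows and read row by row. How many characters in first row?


Zigzag "gppojjo" into 3 rows:
Placing characters:
  'g' => row 0
  'p' => row 1
  'p' => row 2
  'o' => row 1
  'j' => row 0
  'j' => row 1
  'o' => row 2
Rows:
  Row 0: "gj"
  Row 1: "poj"
  Row 2: "po"
First row length: 2

2


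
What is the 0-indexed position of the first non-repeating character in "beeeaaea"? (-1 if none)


Input: beeeaaea
Character frequencies:
  'a': 3
  'b': 1
  'e': 4
Scanning left to right for freq == 1:
  Position 0 ('b'): unique! => answer = 0

0


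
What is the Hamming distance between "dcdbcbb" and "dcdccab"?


Comparing "dcdbcbb" and "dcdccab" position by position:
  Position 0: 'd' vs 'd' => same
  Position 1: 'c' vs 'c' => same
  Position 2: 'd' vs 'd' => same
  Position 3: 'b' vs 'c' => differ
  Position 4: 'c' vs 'c' => same
  Position 5: 'b' vs 'a' => differ
  Position 6: 'b' vs 'b' => same
Total differences (Hamming distance): 2

2


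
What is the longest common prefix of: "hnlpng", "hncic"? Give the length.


Words: hnlpng, hncic
  Position 0: all 'h' => match
  Position 1: all 'n' => match
  Position 2: ('l', 'c') => mismatch, stop
LCP = "hn" (length 2)

2


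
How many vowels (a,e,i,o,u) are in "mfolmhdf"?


Input: mfolmhdf
Checking each character:
  'm' at position 0: consonant
  'f' at position 1: consonant
  'o' at position 2: vowel (running total: 1)
  'l' at position 3: consonant
  'm' at position 4: consonant
  'h' at position 5: consonant
  'd' at position 6: consonant
  'f' at position 7: consonant
Total vowels: 1

1


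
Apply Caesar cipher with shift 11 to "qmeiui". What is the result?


Caesar cipher: shift "qmeiui" by 11
  'q' (pos 16) + 11 = pos 1 = 'b'
  'm' (pos 12) + 11 = pos 23 = 'x'
  'e' (pos 4) + 11 = pos 15 = 'p'
  'i' (pos 8) + 11 = pos 19 = 't'
  'u' (pos 20) + 11 = pos 5 = 'f'
  'i' (pos 8) + 11 = pos 19 = 't'
Result: bxptft

bxptft


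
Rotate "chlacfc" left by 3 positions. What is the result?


Input: "chlacfc", rotate left by 3
First 3 characters: "chl"
Remaining characters: "acfc"
Concatenate remaining + first: "acfc" + "chl" = "acfcchl"

acfcchl


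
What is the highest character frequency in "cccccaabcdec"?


Input: cccccaabcdec
Character counts:
  'a': 2
  'b': 1
  'c': 7
  'd': 1
  'e': 1
Maximum frequency: 7

7


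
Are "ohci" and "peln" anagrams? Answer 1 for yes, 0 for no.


Strings: "ohci", "peln"
Sorted first:  chio
Sorted second: elnp
Differ at position 0: 'c' vs 'e' => not anagrams

0


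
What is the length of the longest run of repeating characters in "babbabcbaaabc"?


Input: "babbabcbaaabc"
Scanning for longest run:
  Position 1 ('a'): new char, reset run to 1
  Position 2 ('b'): new char, reset run to 1
  Position 3 ('b'): continues run of 'b', length=2
  Position 4 ('a'): new char, reset run to 1
  Position 5 ('b'): new char, reset run to 1
  Position 6 ('c'): new char, reset run to 1
  Position 7 ('b'): new char, reset run to 1
  Position 8 ('a'): new char, reset run to 1
  Position 9 ('a'): continues run of 'a', length=2
  Position 10 ('a'): continues run of 'a', length=3
  Position 11 ('b'): new char, reset run to 1
  Position 12 ('c'): new char, reset run to 1
Longest run: 'a' with length 3

3


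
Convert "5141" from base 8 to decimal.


Input: "5141" in base 8
Positional expansion:
  Digit '5' (value 5) x 8^3 = 2560
  Digit '1' (value 1) x 8^2 = 64
  Digit '4' (value 4) x 8^1 = 32
  Digit '1' (value 1) x 8^0 = 1
Sum = 2657

2657


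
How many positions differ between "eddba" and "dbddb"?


Comparing "eddba" and "dbddb" position by position:
  Position 0: 'e' vs 'd' => DIFFER
  Position 1: 'd' vs 'b' => DIFFER
  Position 2: 'd' vs 'd' => same
  Position 3: 'b' vs 'd' => DIFFER
  Position 4: 'a' vs 'b' => DIFFER
Positions that differ: 4

4


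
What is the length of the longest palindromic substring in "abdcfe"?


Input: "abdcfe"
Checking substrings for palindromes:
  No multi-char palindromic substrings found
Longest palindromic substring: "a" with length 1

1


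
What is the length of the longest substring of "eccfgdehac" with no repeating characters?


Input: "eccfgdehac"
Sliding window (track last position of each char):
  Position 0 ('e'): window [0,0] length 1 -- new best
  Position 1 ('c'): window [0,1] length 2 -- new best
  Position 2 ('c'): repeat (last at 1), move window start to 2
  Position 2 ('c'): window [2,2] length 1
  Position 3 ('f'): window [2,3] length 2
  Position 4 ('g'): window [2,4] length 3 -- new best
  Position 5 ('d'): window [2,5] length 4 -- new best
  Position 6 ('e'): window [2,6] length 5 -- new best
  Position 7 ('h'): window [2,7] length 6 -- new best
  Position 8 ('a'): window [2,8] length 7 -- new best
  Position 9 ('c'): repeat (last at 2), move window start to 3
  Position 9 ('c'): window [3,9] length 7
Longest substring with no repeats: "cfgdeha" with length 7

7


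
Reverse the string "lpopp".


Input: lpopp
Reading characters right to left:
  Position 4: 'p'
  Position 3: 'p'
  Position 2: 'o'
  Position 1: 'p'
  Position 0: 'l'
Reversed: ppopl

ppopl


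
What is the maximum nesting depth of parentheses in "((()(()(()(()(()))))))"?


Input: "((()(()(()(()(()))))))"
Tracking depth:
  Position 0 '(': depth becomes 1
  Position 1 '(': depth becomes 2
  Position 2 '(': depth becomes 3
  Position 3 ')': depth becomes 2
  Position 4 '(': depth becomes 3
  Position 5 '(': depth becomes 4
  Position 6 ')': depth becomes 3
  Position 7 '(': depth becomes 4
  Position 8 '(': depth becomes 5
  Position 9 ')': depth becomes 4
  Position 10 '(': depth becomes 5
  Position 11 '(': depth becomes 6
  Position 12 ')': depth becomes 5
  Position 13 '(': depth becomes 6
  Position 14 '(': depth becomes 7
  Position 15 ')': depth becomes 6
  Position 16 ')': depth becomes 5
  Position 17 ')': depth becomes 4
  Position 18 ')': depth becomes 3
  Position 19 ')': depth becomes 2
  Position 20 ')': depth becomes 1
  Position 21 ')': depth becomes 0
Maximum depth reached: 7

7


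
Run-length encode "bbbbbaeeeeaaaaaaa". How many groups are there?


Input: bbbbbaeeeeaaaaaaa
Scanning for consecutive runs:
  Group 1: 'b' x 5 (positions 0-4)
  Group 2: 'a' x 1 (positions 5-5)
  Group 3: 'e' x 4 (positions 6-9)
  Group 4: 'a' x 7 (positions 10-16)
Total groups: 4

4


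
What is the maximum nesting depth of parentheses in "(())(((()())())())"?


Input: "(())(((()())())())"
Tracking depth:
  Position 0 '(': depth becomes 1
  Position 1 '(': depth becomes 2
  Position 2 ')': depth becomes 1
  Position 3 ')': depth becomes 0
  Position 4 '(': depth becomes 1
  Position 5 '(': depth becomes 2
  Position 6 '(': depth becomes 3
  Position 7 '(': depth becomes 4
  Position 8 ')': depth becomes 3
  Position 9 '(': depth becomes 4
  Position 10 ')': depth becomes 3
  Position 11 ')': depth becomes 2
  Position 12 '(': depth becomes 3
  Position 13 ')': depth becomes 2
  Position 14 ')': depth becomes 1
  Position 15 '(': depth becomes 2
  Position 16 ')': depth becomes 1
  Position 17 ')': depth becomes 0
Maximum depth reached: 4

4


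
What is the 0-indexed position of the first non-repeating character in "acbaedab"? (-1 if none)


Input: acbaedab
Character frequencies:
  'a': 3
  'b': 2
  'c': 1
  'd': 1
  'e': 1
Scanning left to right for freq == 1:
  Position 0 ('a'): freq=3, skip
  Position 1 ('c'): unique! => answer = 1

1


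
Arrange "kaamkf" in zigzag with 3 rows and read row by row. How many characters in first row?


Zigzag "kaamkf" into 3 rows:
Placing characters:
  'k' => row 0
  'a' => row 1
  'a' => row 2
  'm' => row 1
  'k' => row 0
  'f' => row 1
Rows:
  Row 0: "kk"
  Row 1: "amf"
  Row 2: "a"
First row length: 2

2


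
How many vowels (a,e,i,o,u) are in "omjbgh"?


Input: omjbgh
Checking each character:
  'o' at position 0: vowel (running total: 1)
  'm' at position 1: consonant
  'j' at position 2: consonant
  'b' at position 3: consonant
  'g' at position 4: consonant
  'h' at position 5: consonant
Total vowels: 1

1


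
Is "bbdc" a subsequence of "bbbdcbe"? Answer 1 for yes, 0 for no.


Check if "bbdc" is a subsequence of "bbbdcbe"
Greedy scan:
  Position 0 ('b'): matches sub[0] = 'b'
  Position 1 ('b'): matches sub[1] = 'b'
  Position 2 ('b'): no match needed
  Position 3 ('d'): matches sub[2] = 'd'
  Position 4 ('c'): matches sub[3] = 'c'
  Position 5 ('b'): no match needed
  Position 6 ('e'): no match needed
All 4 characters matched => is a subsequence

1


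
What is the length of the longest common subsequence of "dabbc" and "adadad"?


LCS of "dabbc" and "adadad"
DP table:
           a    d    a    d    a    d
      0    0    0    0    0    0    0
  d   0    0    1    1    1    1    1
  a   0    1    1    2    2    2    2
  b   0    1    1    2    2    2    2
  b   0    1    1    2    2    2    2
  c   0    1    1    2    2    2    2
LCS length = dp[5][6] = 2

2


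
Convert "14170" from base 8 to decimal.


Input: "14170" in base 8
Positional expansion:
  Digit '1' (value 1) x 8^4 = 4096
  Digit '4' (value 4) x 8^3 = 2048
  Digit '1' (value 1) x 8^2 = 64
  Digit '7' (value 7) x 8^1 = 56
  Digit '0' (value 0) x 8^0 = 0
Sum = 6264

6264


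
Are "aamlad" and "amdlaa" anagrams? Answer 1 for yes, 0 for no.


Strings: "aamlad", "amdlaa"
Sorted first:  aaadlm
Sorted second: aaadlm
Sorted forms match => anagrams

1


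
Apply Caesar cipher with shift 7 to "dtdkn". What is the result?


Caesar cipher: shift "dtdkn" by 7
  'd' (pos 3) + 7 = pos 10 = 'k'
  't' (pos 19) + 7 = pos 0 = 'a'
  'd' (pos 3) + 7 = pos 10 = 'k'
  'k' (pos 10) + 7 = pos 17 = 'r'
  'n' (pos 13) + 7 = pos 20 = 'u'
Result: kakru

kakru


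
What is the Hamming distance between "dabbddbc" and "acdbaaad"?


Comparing "dabbddbc" and "acdbaaad" position by position:
  Position 0: 'd' vs 'a' => differ
  Position 1: 'a' vs 'c' => differ
  Position 2: 'b' vs 'd' => differ
  Position 3: 'b' vs 'b' => same
  Position 4: 'd' vs 'a' => differ
  Position 5: 'd' vs 'a' => differ
  Position 6: 'b' vs 'a' => differ
  Position 7: 'c' vs 'd' => differ
Total differences (Hamming distance): 7

7


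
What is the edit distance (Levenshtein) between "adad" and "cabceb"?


Computing edit distance: "adad" -> "cabceb"
DP table:
           c    a    b    c    e    b
      0    1    2    3    4    5    6
  a   1    1    1    2    3    4    5
  d   2    2    2    2    3    4    5
  a   3    3    2    3    3    4    5
  d   4    4    3    3    4    4    5
Edit distance = dp[4][6] = 5

5


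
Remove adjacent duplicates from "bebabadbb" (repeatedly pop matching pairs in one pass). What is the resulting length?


Input: bebabadbb
Stack-based adjacent duplicate removal:
  Read 'b': push. Stack: b
  Read 'e': push. Stack: be
  Read 'b': push. Stack: beb
  Read 'a': push. Stack: beba
  Read 'b': push. Stack: bebab
  Read 'a': push. Stack: bebaba
  Read 'd': push. Stack: bebabad
  Read 'b': push. Stack: bebabadb
  Read 'b': matches stack top 'b' => pop. Stack: bebabad
Final stack: "bebabad" (length 7)

7


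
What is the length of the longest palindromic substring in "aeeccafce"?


Input: "aeeccafce"
Checking substrings for palindromes:
  [1:3] "ee" (len 2) => palindrome
  [3:5] "cc" (len 2) => palindrome
Longest palindromic substring: "ee" with length 2

2


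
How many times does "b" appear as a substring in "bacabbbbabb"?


Searching for "b" in "bacabbbbabb"
Scanning each position:
  Position 0: "b" => MATCH
  Position 1: "a" => no
  Position 2: "c" => no
  Position 3: "a" => no
  Position 4: "b" => MATCH
  Position 5: "b" => MATCH
  Position 6: "b" => MATCH
  Position 7: "b" => MATCH
  Position 8: "a" => no
  Position 9: "b" => MATCH
  Position 10: "b" => MATCH
Total occurrences: 7

7


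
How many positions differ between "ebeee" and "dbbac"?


Comparing "ebeee" and "dbbac" position by position:
  Position 0: 'e' vs 'd' => DIFFER
  Position 1: 'b' vs 'b' => same
  Position 2: 'e' vs 'b' => DIFFER
  Position 3: 'e' vs 'a' => DIFFER
  Position 4: 'e' vs 'c' => DIFFER
Positions that differ: 4

4


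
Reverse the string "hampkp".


Input: hampkp
Reading characters right to left:
  Position 5: 'p'
  Position 4: 'k'
  Position 3: 'p'
  Position 2: 'm'
  Position 1: 'a'
  Position 0: 'h'
Reversed: pkpmah

pkpmah


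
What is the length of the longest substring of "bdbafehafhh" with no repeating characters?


Input: "bdbafehafhh"
Sliding window (track last position of each char):
  Position 0 ('b'): window [0,0] length 1 -- new best
  Position 1 ('d'): window [0,1] length 2 -- new best
  Position 2 ('b'): repeat (last at 0), move window start to 1
  Position 2 ('b'): window [1,2] length 2
  Position 3 ('a'): window [1,3] length 3 -- new best
  Position 4 ('f'): window [1,4] length 4 -- new best
  Position 5 ('e'): window [1,5] length 5 -- new best
  Position 6 ('h'): window [1,6] length 6 -- new best
  Position 7 ('a'): repeat (last at 3), move window start to 4
  Position 7 ('a'): window [4,7] length 4
  Position 8 ('f'): repeat (last at 4), move window start to 5
  Position 8 ('f'): window [5,8] length 4
  Position 9 ('h'): repeat (last at 6), move window start to 7
  Position 9 ('h'): window [7,9] length 3
  Position 10 ('h'): repeat (last at 9), move window start to 10
  Position 10 ('h'): window [10,10] length 1
Longest substring with no repeats: "dbafeh" with length 6

6


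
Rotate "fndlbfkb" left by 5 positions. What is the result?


Input: "fndlbfkb", rotate left by 5
First 5 characters: "fndlb"
Remaining characters: "fkb"
Concatenate remaining + first: "fkb" + "fndlb" = "fkbfndlb"

fkbfndlb


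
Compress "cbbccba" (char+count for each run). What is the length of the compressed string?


Input: cbbccba
Runs:
  'c' x 1 => "c1"
  'b' x 2 => "b2"
  'c' x 2 => "c2"
  'b' x 1 => "b1"
  'a' x 1 => "a1"
Compressed: "c1b2c2b1a1"
Compressed length: 10

10


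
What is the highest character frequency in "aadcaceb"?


Input: aadcaceb
Character counts:
  'a': 3
  'b': 1
  'c': 2
  'd': 1
  'e': 1
Maximum frequency: 3

3


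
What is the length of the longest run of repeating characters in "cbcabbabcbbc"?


Input: "cbcabbabcbbc"
Scanning for longest run:
  Position 1 ('b'): new char, reset run to 1
  Position 2 ('c'): new char, reset run to 1
  Position 3 ('a'): new char, reset run to 1
  Position 4 ('b'): new char, reset run to 1
  Position 5 ('b'): continues run of 'b', length=2
  Position 6 ('a'): new char, reset run to 1
  Position 7 ('b'): new char, reset run to 1
  Position 8 ('c'): new char, reset run to 1
  Position 9 ('b'): new char, reset run to 1
  Position 10 ('b'): continues run of 'b', length=2
  Position 11 ('c'): new char, reset run to 1
Longest run: 'b' with length 2

2


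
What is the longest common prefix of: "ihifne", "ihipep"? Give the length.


Words: ihifne, ihipep
  Position 0: all 'i' => match
  Position 1: all 'h' => match
  Position 2: all 'i' => match
  Position 3: ('f', 'p') => mismatch, stop
LCP = "ihi" (length 3)

3


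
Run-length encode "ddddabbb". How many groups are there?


Input: ddddabbb
Scanning for consecutive runs:
  Group 1: 'd' x 4 (positions 0-3)
  Group 2: 'a' x 1 (positions 4-4)
  Group 3: 'b' x 3 (positions 5-7)
Total groups: 3

3


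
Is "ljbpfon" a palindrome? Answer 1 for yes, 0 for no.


Input: ljbpfon
Reversed: nofpbjl
  Compare pos 0 ('l') with pos 6 ('n'): MISMATCH
  Compare pos 1 ('j') with pos 5 ('o'): MISMATCH
  Compare pos 2 ('b') with pos 4 ('f'): MISMATCH
Result: not a palindrome

0


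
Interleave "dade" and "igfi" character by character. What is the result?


Interleaving "dade" and "igfi":
  Position 0: 'd' from first, 'i' from second => "di"
  Position 1: 'a' from first, 'g' from second => "ag"
  Position 2: 'd' from first, 'f' from second => "df"
  Position 3: 'e' from first, 'i' from second => "ei"
Result: diagdfei

diagdfei


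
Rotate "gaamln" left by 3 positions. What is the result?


Input: "gaamln", rotate left by 3
First 3 characters: "gaa"
Remaining characters: "mln"
Concatenate remaining + first: "mln" + "gaa" = "mlngaa"

mlngaa


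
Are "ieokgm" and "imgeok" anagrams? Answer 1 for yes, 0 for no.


Strings: "ieokgm", "imgeok"
Sorted first:  egikmo
Sorted second: egikmo
Sorted forms match => anagrams

1


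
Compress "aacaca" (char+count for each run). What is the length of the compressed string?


Input: aacaca
Runs:
  'a' x 2 => "a2"
  'c' x 1 => "c1"
  'a' x 1 => "a1"
  'c' x 1 => "c1"
  'a' x 1 => "a1"
Compressed: "a2c1a1c1a1"
Compressed length: 10

10


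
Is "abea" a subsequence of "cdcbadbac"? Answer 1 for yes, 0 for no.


Check if "abea" is a subsequence of "cdcbadbac"
Greedy scan:
  Position 0 ('c'): no match needed
  Position 1 ('d'): no match needed
  Position 2 ('c'): no match needed
  Position 3 ('b'): no match needed
  Position 4 ('a'): matches sub[0] = 'a'
  Position 5 ('d'): no match needed
  Position 6 ('b'): matches sub[1] = 'b'
  Position 7 ('a'): no match needed
  Position 8 ('c'): no match needed
Only matched 2/4 characters => not a subsequence

0


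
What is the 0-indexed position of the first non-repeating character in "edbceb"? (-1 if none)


Input: edbceb
Character frequencies:
  'b': 2
  'c': 1
  'd': 1
  'e': 2
Scanning left to right for freq == 1:
  Position 0 ('e'): freq=2, skip
  Position 1 ('d'): unique! => answer = 1

1


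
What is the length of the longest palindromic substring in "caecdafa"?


Input: "caecdafa"
Checking substrings for palindromes:
  [5:8] "afa" (len 3) => palindrome
Longest palindromic substring: "afa" with length 3

3


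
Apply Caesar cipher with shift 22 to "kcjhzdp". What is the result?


Caesar cipher: shift "kcjhzdp" by 22
  'k' (pos 10) + 22 = pos 6 = 'g'
  'c' (pos 2) + 22 = pos 24 = 'y'
  'j' (pos 9) + 22 = pos 5 = 'f'
  'h' (pos 7) + 22 = pos 3 = 'd'
  'z' (pos 25) + 22 = pos 21 = 'v'
  'd' (pos 3) + 22 = pos 25 = 'z'
  'p' (pos 15) + 22 = pos 11 = 'l'
Result: gyfdvzl

gyfdvzl


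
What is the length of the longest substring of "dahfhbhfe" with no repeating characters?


Input: "dahfhbhfe"
Sliding window (track last position of each char):
  Position 0 ('d'): window [0,0] length 1 -- new best
  Position 1 ('a'): window [0,1] length 2 -- new best
  Position 2 ('h'): window [0,2] length 3 -- new best
  Position 3 ('f'): window [0,3] length 4 -- new best
  Position 4 ('h'): repeat (last at 2), move window start to 3
  Position 4 ('h'): window [3,4] length 2
  Position 5 ('b'): window [3,5] length 3
  Position 6 ('h'): repeat (last at 4), move window start to 5
  Position 6 ('h'): window [5,6] length 2
  Position 7 ('f'): window [5,7] length 3
  Position 8 ('e'): window [5,8] length 4
Longest substring with no repeats: "dahf" with length 4

4


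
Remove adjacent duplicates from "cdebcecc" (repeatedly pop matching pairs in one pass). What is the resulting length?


Input: cdebcecc
Stack-based adjacent duplicate removal:
  Read 'c': push. Stack: c
  Read 'd': push. Stack: cd
  Read 'e': push. Stack: cde
  Read 'b': push. Stack: cdeb
  Read 'c': push. Stack: cdebc
  Read 'e': push. Stack: cdebce
  Read 'c': push. Stack: cdebcec
  Read 'c': matches stack top 'c' => pop. Stack: cdebce
Final stack: "cdebce" (length 6)

6


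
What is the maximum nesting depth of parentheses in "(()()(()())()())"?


Input: "(()()(()())()())"
Tracking depth:
  Position 0 '(': depth becomes 1
  Position 1 '(': depth becomes 2
  Position 2 ')': depth becomes 1
  Position 3 '(': depth becomes 2
  Position 4 ')': depth becomes 1
  Position 5 '(': depth becomes 2
  Position 6 '(': depth becomes 3
  Position 7 ')': depth becomes 2
  Position 8 '(': depth becomes 3
  Position 9 ')': depth becomes 2
  Position 10 ')': depth becomes 1
  Position 11 '(': depth becomes 2
  Position 12 ')': depth becomes 1
  Position 13 '(': depth becomes 2
  Position 14 ')': depth becomes 1
  Position 15 ')': depth becomes 0
Maximum depth reached: 3

3


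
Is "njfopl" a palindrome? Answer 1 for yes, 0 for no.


Input: njfopl
Reversed: lpofjn
  Compare pos 0 ('n') with pos 5 ('l'): MISMATCH
  Compare pos 1 ('j') with pos 4 ('p'): MISMATCH
  Compare pos 2 ('f') with pos 3 ('o'): MISMATCH
Result: not a palindrome

0


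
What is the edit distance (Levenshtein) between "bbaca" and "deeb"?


Computing edit distance: "bbaca" -> "deeb"
DP table:
           d    e    e    b
      0    1    2    3    4
  b   1    1    2    3    3
  b   2    2    2    3    3
  a   3    3    3    3    4
  c   4    4    4    4    4
  a   5    5    5    5    5
Edit distance = dp[5][4] = 5

5


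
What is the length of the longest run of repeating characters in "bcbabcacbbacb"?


Input: "bcbabcacbbacb"
Scanning for longest run:
  Position 1 ('c'): new char, reset run to 1
  Position 2 ('b'): new char, reset run to 1
  Position 3 ('a'): new char, reset run to 1
  Position 4 ('b'): new char, reset run to 1
  Position 5 ('c'): new char, reset run to 1
  Position 6 ('a'): new char, reset run to 1
  Position 7 ('c'): new char, reset run to 1
  Position 8 ('b'): new char, reset run to 1
  Position 9 ('b'): continues run of 'b', length=2
  Position 10 ('a'): new char, reset run to 1
  Position 11 ('c'): new char, reset run to 1
  Position 12 ('b'): new char, reset run to 1
Longest run: 'b' with length 2

2


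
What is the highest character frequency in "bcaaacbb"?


Input: bcaaacbb
Character counts:
  'a': 3
  'b': 3
  'c': 2
Maximum frequency: 3

3


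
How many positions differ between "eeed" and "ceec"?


Comparing "eeed" and "ceec" position by position:
  Position 0: 'e' vs 'c' => DIFFER
  Position 1: 'e' vs 'e' => same
  Position 2: 'e' vs 'e' => same
  Position 3: 'd' vs 'c' => DIFFER
Positions that differ: 2

2


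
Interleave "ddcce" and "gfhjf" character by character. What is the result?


Interleaving "ddcce" and "gfhjf":
  Position 0: 'd' from first, 'g' from second => "dg"
  Position 1: 'd' from first, 'f' from second => "df"
  Position 2: 'c' from first, 'h' from second => "ch"
  Position 3: 'c' from first, 'j' from second => "cj"
  Position 4: 'e' from first, 'f' from second => "ef"
Result: dgdfchcjef

dgdfchcjef


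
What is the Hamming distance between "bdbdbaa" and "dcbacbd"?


Comparing "bdbdbaa" and "dcbacbd" position by position:
  Position 0: 'b' vs 'd' => differ
  Position 1: 'd' vs 'c' => differ
  Position 2: 'b' vs 'b' => same
  Position 3: 'd' vs 'a' => differ
  Position 4: 'b' vs 'c' => differ
  Position 5: 'a' vs 'b' => differ
  Position 6: 'a' vs 'd' => differ
Total differences (Hamming distance): 6

6


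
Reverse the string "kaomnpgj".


Input: kaomnpgj
Reading characters right to left:
  Position 7: 'j'
  Position 6: 'g'
  Position 5: 'p'
  Position 4: 'n'
  Position 3: 'm'
  Position 2: 'o'
  Position 1: 'a'
  Position 0: 'k'
Reversed: jgpnmoak

jgpnmoak


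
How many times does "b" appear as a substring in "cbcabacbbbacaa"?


Searching for "b" in "cbcabacbbbacaa"
Scanning each position:
  Position 0: "c" => no
  Position 1: "b" => MATCH
  Position 2: "c" => no
  Position 3: "a" => no
  Position 4: "b" => MATCH
  Position 5: "a" => no
  Position 6: "c" => no
  Position 7: "b" => MATCH
  Position 8: "b" => MATCH
  Position 9: "b" => MATCH
  Position 10: "a" => no
  Position 11: "c" => no
  Position 12: "a" => no
  Position 13: "a" => no
Total occurrences: 5

5


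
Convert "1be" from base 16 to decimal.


Input: "1be" in base 16
Positional expansion:
  Digit '1' (value 1) x 16^2 = 256
  Digit 'b' (value 11) x 16^1 = 176
  Digit 'e' (value 14) x 16^0 = 14
Sum = 446

446


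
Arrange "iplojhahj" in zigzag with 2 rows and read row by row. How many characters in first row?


Zigzag "iplojhahj" into 2 rows:
Placing characters:
  'i' => row 0
  'p' => row 1
  'l' => row 0
  'o' => row 1
  'j' => row 0
  'h' => row 1
  'a' => row 0
  'h' => row 1
  'j' => row 0
Rows:
  Row 0: "iljaj"
  Row 1: "pohh"
First row length: 5

5


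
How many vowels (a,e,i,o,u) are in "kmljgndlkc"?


Input: kmljgndlkc
Checking each character:
  'k' at position 0: consonant
  'm' at position 1: consonant
  'l' at position 2: consonant
  'j' at position 3: consonant
  'g' at position 4: consonant
  'n' at position 5: consonant
  'd' at position 6: consonant
  'l' at position 7: consonant
  'k' at position 8: consonant
  'c' at position 9: consonant
Total vowels: 0

0


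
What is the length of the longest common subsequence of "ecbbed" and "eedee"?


LCS of "ecbbed" and "eedee"
DP table:
           e    e    d    e    e
      0    0    0    0    0    0
  e   0    1    1    1    1    1
  c   0    1    1    1    1    1
  b   0    1    1    1    1    1
  b   0    1    1    1    1    1
  e   0    1    2    2    2    2
  d   0    1    2    3    3    3
LCS length = dp[6][5] = 3

3


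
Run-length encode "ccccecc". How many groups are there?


Input: ccccecc
Scanning for consecutive runs:
  Group 1: 'c' x 4 (positions 0-3)
  Group 2: 'e' x 1 (positions 4-4)
  Group 3: 'c' x 2 (positions 5-6)
Total groups: 3

3


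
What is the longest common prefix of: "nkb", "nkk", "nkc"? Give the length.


Words: nkb, nkk, nkc
  Position 0: all 'n' => match
  Position 1: all 'k' => match
  Position 2: ('b', 'k', 'c') => mismatch, stop
LCP = "nk" (length 2)

2


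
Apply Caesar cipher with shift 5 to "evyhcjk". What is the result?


Caesar cipher: shift "evyhcjk" by 5
  'e' (pos 4) + 5 = pos 9 = 'j'
  'v' (pos 21) + 5 = pos 0 = 'a'
  'y' (pos 24) + 5 = pos 3 = 'd'
  'h' (pos 7) + 5 = pos 12 = 'm'
  'c' (pos 2) + 5 = pos 7 = 'h'
  'j' (pos 9) + 5 = pos 14 = 'o'
  'k' (pos 10) + 5 = pos 15 = 'p'
Result: jadmhop

jadmhop


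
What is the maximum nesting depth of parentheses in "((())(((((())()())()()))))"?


Input: "((())(((((())()())()()))))"
Tracking depth:
  Position 0 '(': depth becomes 1
  Position 1 '(': depth becomes 2
  Position 2 '(': depth becomes 3
  Position 3 ')': depth becomes 2
  Position 4 ')': depth becomes 1
  Position 5 '(': depth becomes 2
  Position 6 '(': depth becomes 3
  Position 7 '(': depth becomes 4
  Position 8 '(': depth becomes 5
  Position 9 '(': depth becomes 6
  Position 10 '(': depth becomes 7
  Position 11 ')': depth becomes 6
  Position 12 ')': depth becomes 5
  Position 13 '(': depth becomes 6
  Position 14 ')': depth becomes 5
  Position 15 '(': depth becomes 6
  Position 16 ')': depth becomes 5
  Position 17 ')': depth becomes 4
  Position 18 '(': depth becomes 5
  Position 19 ')': depth becomes 4
  Position 20 '(': depth becomes 5
  Position 21 ')': depth becomes 4
  Position 22 ')': depth becomes 3
  Position 23 ')': depth becomes 2
  Position 24 ')': depth becomes 1
  Position 25 ')': depth becomes 0
Maximum depth reached: 7

7


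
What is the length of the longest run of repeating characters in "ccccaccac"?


Input: "ccccaccac"
Scanning for longest run:
  Position 1 ('c'): continues run of 'c', length=2
  Position 2 ('c'): continues run of 'c', length=3
  Position 3 ('c'): continues run of 'c', length=4
  Position 4 ('a'): new char, reset run to 1
  Position 5 ('c'): new char, reset run to 1
  Position 6 ('c'): continues run of 'c', length=2
  Position 7 ('a'): new char, reset run to 1
  Position 8 ('c'): new char, reset run to 1
Longest run: 'c' with length 4

4


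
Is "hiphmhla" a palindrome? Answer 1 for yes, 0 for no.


Input: hiphmhla
Reversed: alhmhpih
  Compare pos 0 ('h') with pos 7 ('a'): MISMATCH
  Compare pos 1 ('i') with pos 6 ('l'): MISMATCH
  Compare pos 2 ('p') with pos 5 ('h'): MISMATCH
  Compare pos 3 ('h') with pos 4 ('m'): MISMATCH
Result: not a palindrome

0
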